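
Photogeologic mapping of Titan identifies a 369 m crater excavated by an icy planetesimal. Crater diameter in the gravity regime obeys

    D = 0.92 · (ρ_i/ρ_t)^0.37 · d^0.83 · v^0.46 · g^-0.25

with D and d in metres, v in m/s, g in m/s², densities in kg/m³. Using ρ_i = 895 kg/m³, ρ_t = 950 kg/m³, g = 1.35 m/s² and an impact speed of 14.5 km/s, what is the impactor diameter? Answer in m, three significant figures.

d ≈ 7.60 m

Rearranging for d: d = [D / (0.92 · (895/950)^0.37 · 14500^0.46 · 1.35^-0.25)]^(1/0.83).
(895/950)^0.37 = 0.9782
14500^0.46 = 82.08
1.35^-0.25 = 0.9277
Denominator = 0.92 × 0.9782 × 82.08 × 0.9277 = 68.53
D / 68.53 = 369 / 68.53 = 5.385
d = 5.385^(1/0.83) = 5.385^1.2048 = 7.602 m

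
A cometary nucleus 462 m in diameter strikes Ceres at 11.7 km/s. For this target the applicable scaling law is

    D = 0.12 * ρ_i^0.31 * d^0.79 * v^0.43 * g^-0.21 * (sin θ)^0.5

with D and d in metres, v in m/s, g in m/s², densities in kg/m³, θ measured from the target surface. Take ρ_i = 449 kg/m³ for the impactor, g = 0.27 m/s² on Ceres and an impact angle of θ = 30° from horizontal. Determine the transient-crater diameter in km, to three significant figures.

In SI units: v = 11700 m/s.
ρ_i^0.31 = 449^0.31 = 6.640
d^0.79 = 462^0.79 = 127.4
v^0.43 = 11700^0.43 = 56.15
g^-0.21 = 0.27^-0.21 = 1.316
(sin 30°)^0.5 = 0.5000^0.5 = 0.7071
D = 0.12 × 6.640 × 127.4 × 56.15 × 1.316 × 0.7071 = 5304 m
   = 5.304 km

D ≈ 5.30 km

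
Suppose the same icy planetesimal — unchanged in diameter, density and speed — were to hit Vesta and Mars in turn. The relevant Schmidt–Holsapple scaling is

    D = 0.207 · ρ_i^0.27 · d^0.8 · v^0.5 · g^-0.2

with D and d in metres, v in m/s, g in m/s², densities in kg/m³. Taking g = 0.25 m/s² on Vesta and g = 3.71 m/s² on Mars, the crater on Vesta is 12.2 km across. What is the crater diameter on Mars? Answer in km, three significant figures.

D ≈ 7.11 km

All impactor-dependent factors cancel in the ratio, leaving D_Mars/D_Vesta = (g_Mars/g_Vesta)^-0.2.
(3.71/0.25)^-0.2 = 14.84^-0.2 = 0.5831
D_Mars = 0.5831 × 12.2 km = 7.11 km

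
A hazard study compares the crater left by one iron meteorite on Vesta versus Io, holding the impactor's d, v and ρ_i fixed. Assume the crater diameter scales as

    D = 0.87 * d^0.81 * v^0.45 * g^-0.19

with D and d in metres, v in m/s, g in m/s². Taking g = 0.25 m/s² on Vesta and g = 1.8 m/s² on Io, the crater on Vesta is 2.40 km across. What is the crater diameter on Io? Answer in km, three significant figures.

D ≈ 1.65 km

All impactor-dependent factors cancel in the ratio, leaving D_Io/D_Vesta = (g_Io/g_Vesta)^-0.19.
(1.8/0.25)^-0.19 = 7.200^-0.19 = 0.6872
D_Io = 0.6872 × 2.40 km = 1.65 km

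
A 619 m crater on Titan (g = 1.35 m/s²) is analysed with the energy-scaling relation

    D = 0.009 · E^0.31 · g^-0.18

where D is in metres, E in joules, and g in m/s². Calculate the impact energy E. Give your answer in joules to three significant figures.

E ≈ 4.79 × 10^15 J

Rearranging: E = [D / (0.009 · g^-0.18)]^(1/0.31).
g^-0.18 = 1.35^-0.18 = 0.9474
D / (0.009 × 0.9474) = 619 / (8.527 × 10^-3) = 7.259 × 10^4
E = (7.259 × 10^4)^3.2258 = 4.789 × 10^15 J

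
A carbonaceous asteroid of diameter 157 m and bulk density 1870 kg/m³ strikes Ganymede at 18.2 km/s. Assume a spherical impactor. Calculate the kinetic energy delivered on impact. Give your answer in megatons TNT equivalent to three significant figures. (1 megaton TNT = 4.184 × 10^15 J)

v = 18200 m/s.
Mass m = (π/6) ρ d³ = (π/6) × 1870 × (157)³ = 3.789 × 10^9 kg
E = ½ m v² = 0.5 × 3.789 × 10^9 × (18200)² = 6.275 × 10^17 J
   = 6.275 × 10^17 / 4.184×10^15 = 150.0 Mt

E ≈ 150 Mt TNT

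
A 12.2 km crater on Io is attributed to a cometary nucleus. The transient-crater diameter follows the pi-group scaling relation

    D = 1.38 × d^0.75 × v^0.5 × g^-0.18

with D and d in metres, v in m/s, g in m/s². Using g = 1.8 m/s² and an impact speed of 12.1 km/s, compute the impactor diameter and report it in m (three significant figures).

d ≈ 399 m

Rearranging for d: d = [D / (1.38 · 12100^0.5 · 1.8^-0.18)]^(1/0.75).
D = 12200 m.
12100^0.5 = 110.0
1.8^-0.18 = 0.8996
Denominator = 1.38 × 110.0 × 0.8996 = 136.6
D / 136.6 = 12200 / 136.6 = 89.31
d = 89.31^(1/0.75) = 89.31^1.3333 = 399.1 m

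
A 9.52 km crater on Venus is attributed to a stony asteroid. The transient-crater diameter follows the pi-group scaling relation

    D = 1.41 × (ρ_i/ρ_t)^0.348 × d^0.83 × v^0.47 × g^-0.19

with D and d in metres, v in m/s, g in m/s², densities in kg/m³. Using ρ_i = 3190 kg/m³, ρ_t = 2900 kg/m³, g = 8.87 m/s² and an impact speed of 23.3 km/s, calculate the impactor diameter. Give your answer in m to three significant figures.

Rearranging for d: d = [D / (1.41 · (3190/2900)^0.348 · 23300^0.47 · 8.87^-0.19)]^(1/0.83).
D = 9520 m.
(3190/2900)^0.348 = 1.034
23300^0.47 = 112.9
8.87^-0.19 = 0.6605
Denominator = 1.41 × 1.034 × 112.9 × 0.6605 = 108.7
D / 108.7 = 9520 / 108.7 = 87.58
d = 87.58^(1/0.83) = 87.58^1.2048 = 218.9 m

d ≈ 219 m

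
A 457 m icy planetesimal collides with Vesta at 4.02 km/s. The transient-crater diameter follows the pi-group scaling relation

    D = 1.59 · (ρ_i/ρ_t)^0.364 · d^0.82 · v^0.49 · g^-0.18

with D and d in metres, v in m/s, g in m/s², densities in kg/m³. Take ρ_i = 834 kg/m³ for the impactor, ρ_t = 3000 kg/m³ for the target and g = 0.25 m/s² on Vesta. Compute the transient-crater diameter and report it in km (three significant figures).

D ≈ 11.3 km

In SI units: v = 4020 m/s.
(ρ_i/ρ_t)^0.364 = (834/3000)^0.364 = 0.6275
d^0.82 = 457^0.82 = 151.8
v^0.49 = 4020^0.49 = 58.35
g^-0.18 = 0.25^-0.18 = 1.283
D = 1.59 × 0.6275 × 151.8 × 58.35 × 1.283 = 11338 m
   = 11.34 km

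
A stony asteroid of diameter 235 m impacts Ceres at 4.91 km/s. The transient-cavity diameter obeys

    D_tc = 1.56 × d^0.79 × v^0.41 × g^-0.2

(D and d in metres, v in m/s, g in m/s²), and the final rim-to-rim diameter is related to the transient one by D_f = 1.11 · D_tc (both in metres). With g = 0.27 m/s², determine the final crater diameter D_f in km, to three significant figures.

v = 4910 m/s.
d^0.79 = 235^0.79 = 74.67
v^0.41 = 4910^0.41 = 32.61
g^-0.2 = 0.27^-0.2 = 1.299
D_tc = 1.56 × 74.67 × 32.61 × 1.299 = 4934 m
D_f = 1.11 × 4934 = 5477 m
     = 5.477 km

D_f ≈ 5.48 km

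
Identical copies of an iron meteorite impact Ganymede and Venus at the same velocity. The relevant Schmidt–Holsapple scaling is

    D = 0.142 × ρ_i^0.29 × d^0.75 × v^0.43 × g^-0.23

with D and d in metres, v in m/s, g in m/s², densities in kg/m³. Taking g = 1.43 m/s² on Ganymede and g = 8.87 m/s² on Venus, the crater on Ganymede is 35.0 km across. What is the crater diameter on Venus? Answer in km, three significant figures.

D ≈ 23.0 km

All impactor-dependent factors cancel in the ratio, leaving D_Venus/D_Ganymede = (g_Venus/g_Ganymede)^-0.23.
(8.87/1.43)^-0.23 = 6.203^-0.23 = 0.6572
D_Venus = 0.6572 × 35.0 km = 23.0 km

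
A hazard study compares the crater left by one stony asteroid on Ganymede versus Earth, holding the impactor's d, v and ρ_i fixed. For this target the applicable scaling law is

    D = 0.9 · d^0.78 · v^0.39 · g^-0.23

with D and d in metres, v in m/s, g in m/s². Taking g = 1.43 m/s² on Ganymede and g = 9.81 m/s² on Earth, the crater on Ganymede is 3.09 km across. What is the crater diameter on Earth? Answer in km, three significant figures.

All impactor-dependent factors cancel in the ratio, leaving D_Earth/D_Ganymede = (g_Earth/g_Ganymede)^-0.23.
(9.81/1.43)^-0.23 = 6.860^-0.23 = 0.6422
D_Earth = 0.6422 × 3.09 km = 1.98 km

D ≈ 1.98 km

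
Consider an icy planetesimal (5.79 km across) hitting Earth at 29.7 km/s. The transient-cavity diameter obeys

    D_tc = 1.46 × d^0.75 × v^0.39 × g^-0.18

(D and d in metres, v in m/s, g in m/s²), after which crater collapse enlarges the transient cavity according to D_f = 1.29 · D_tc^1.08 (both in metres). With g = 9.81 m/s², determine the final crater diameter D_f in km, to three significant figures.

D_f ≈ 106 km

In SI: d = 5790 m, v = 29700 m/s.
d^0.75 = 5790^0.75 = 663.8
v^0.39 = 29700^0.39 = 55.51
g^-0.18 = 9.81^-0.18 = 0.6630
D_tc = 1.46 × 663.8 × 55.51 × 0.6630 = 35670 m
D_f = 1.29 × (35670)^1.08 = 1.064 × 10^5 m
     = 106.4 km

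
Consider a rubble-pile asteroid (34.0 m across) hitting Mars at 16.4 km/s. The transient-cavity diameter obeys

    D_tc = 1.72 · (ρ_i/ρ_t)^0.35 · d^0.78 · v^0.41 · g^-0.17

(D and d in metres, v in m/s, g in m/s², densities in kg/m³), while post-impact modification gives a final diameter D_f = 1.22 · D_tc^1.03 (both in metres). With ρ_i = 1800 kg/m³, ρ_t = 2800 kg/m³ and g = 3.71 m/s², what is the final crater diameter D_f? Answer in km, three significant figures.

D_f ≈ 1.48 km

v = 16400 m/s.
(ρ_i/ρ_t)^0.35 = (1800/2800)^0.35 = 0.8567
d^0.78 = 34^0.78 = 15.65
v^0.41 = 16400^0.41 = 53.47
g^-0.17 = 3.71^-0.17 = 0.8002
D_tc = 1.72 × 0.8567 × 15.65 × 53.47 × 0.8002 = 986.7 m
D_f = 1.22 × (986.7)^1.03 = 1480 m
     = 1.480 km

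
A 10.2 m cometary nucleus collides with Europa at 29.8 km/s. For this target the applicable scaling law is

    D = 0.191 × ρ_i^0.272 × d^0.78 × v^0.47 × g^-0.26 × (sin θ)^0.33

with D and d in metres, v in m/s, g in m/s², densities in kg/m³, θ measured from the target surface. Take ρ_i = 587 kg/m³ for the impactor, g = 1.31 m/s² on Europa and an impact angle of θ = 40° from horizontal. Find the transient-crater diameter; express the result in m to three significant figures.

D ≈ 676 m

In SI units: v = 29800 m/s.
ρ_i^0.272 = 587^0.272 = 5.663
d^0.78 = 10.2^0.78 = 6.119
v^0.47 = 29800^0.47 = 126.7
g^-0.26 = 1.31^-0.26 = 0.9322
(sin 40°)^0.33 = 0.6428^0.33 = 0.8643
D = 0.191 × 5.663 × 6.119 × 126.7 × 0.9322 × 0.8643 = 675.6 m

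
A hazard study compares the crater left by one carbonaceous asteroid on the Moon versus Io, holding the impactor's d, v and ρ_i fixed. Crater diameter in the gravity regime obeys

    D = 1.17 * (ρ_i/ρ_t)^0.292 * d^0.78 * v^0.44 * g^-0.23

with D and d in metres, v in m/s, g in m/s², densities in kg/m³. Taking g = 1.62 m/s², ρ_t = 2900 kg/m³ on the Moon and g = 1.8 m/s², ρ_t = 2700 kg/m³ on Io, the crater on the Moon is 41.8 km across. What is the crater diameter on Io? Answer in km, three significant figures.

D ≈ 41.7 km

The impactor-only factors (d, v, ρ_i) cancel in the ratio, leaving D_Io/D_Moon = (g_Io/g_Moon)^-0.23 · (ρ_t,Moon/ρ_t,Io)^0.292.
(1.8/1.62)^-0.23 = 1.111^-0.23 = 0.9761
(2900/2700)^0.292 = 1.074^0.292 = 1.021
Ratio = 0.9761 × 1.021 = 0.9966
D_Io = 0.9966 × 41.8 km = 41.7 km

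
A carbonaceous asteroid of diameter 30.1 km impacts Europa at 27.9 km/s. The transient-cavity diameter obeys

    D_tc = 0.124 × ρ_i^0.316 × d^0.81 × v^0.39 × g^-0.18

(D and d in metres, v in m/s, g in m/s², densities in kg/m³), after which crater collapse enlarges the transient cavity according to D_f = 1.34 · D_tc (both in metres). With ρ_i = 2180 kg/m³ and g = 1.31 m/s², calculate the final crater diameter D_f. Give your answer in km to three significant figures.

In SI: d = 30100 m, v = 27900 m/s.
ρ_i^0.316 = 2180^0.316 = 11.35
d^0.81 = 30100^0.81 = 4243
v^0.39 = 27900^0.39 = 54.17
g^-0.18 = 1.31^-0.18 = 0.9526
D_tc = 0.124 × 11.35 × 4243 × 54.17 × 0.9526 = 3.081 × 10^5 m
D_f = 1.34 × 3.081 × 10^5 = 4.129 × 10^5 m
     = 412.9 km

D_f ≈ 413 km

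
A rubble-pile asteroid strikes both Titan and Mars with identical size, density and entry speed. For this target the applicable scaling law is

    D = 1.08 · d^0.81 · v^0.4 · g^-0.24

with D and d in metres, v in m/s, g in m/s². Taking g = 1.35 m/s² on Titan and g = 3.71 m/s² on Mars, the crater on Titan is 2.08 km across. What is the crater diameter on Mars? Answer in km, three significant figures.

D ≈ 1.63 km

All impactor-dependent factors cancel in the ratio, leaving D_Mars/D_Titan = (g_Mars/g_Titan)^-0.24.
(3.71/1.35)^-0.24 = 2.748^-0.24 = 0.7846
D_Mars = 0.7846 × 2.08 km = 1.63 km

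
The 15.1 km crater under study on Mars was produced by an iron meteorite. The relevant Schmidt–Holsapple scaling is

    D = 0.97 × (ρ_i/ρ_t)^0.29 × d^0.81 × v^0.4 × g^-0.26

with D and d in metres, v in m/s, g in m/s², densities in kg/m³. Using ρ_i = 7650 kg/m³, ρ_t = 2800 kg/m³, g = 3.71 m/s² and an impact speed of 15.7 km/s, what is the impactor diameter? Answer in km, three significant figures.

Rearranging for d: d = [D / (0.97 · (7650/2800)^0.29 · 15700^0.4 · 3.71^-0.26)]^(1/0.81).
D = 15100 m.
(7650/2800)^0.29 = 1.338
15700^0.4 = 47.68
3.71^-0.26 = 0.7112
Denominator = 0.97 × 1.338 × 47.68 × 0.7112 = 44.01
D / 44.01 = 15100 / 44.01 = 343.1
d = 343.1^(1/0.81) = 343.1^1.2346 = 1350 m

d ≈ 1.35 km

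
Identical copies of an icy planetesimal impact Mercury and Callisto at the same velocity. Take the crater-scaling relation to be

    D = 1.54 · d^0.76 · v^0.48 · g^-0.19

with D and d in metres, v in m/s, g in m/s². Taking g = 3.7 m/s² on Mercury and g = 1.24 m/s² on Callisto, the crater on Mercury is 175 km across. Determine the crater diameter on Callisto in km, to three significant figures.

D ≈ 215 km

All impactor-dependent factors cancel in the ratio, leaving D_Callisto/D_Mercury = (g_Callisto/g_Mercury)^-0.19.
(1.24/3.7)^-0.19 = 0.3351^-0.19 = 1.231
D_Callisto = 1.231 × 175 km = 215 km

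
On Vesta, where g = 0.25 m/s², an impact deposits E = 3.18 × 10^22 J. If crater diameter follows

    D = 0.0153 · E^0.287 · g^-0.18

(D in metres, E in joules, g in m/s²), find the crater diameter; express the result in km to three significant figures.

D ≈ 56.4 km

E^0.287 = (3.18 × 10^22)^0.287 = 2.872 × 10^6
g^-0.18 = 0.25^-0.18 = 1.283
D = 0.0153 × 2.872 × 10^6 × 1.283 = 56377 m
   = 56.38 km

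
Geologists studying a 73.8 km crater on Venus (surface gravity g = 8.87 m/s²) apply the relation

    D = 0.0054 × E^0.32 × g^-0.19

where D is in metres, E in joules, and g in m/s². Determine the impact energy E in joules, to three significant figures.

Rearranging: E = [D / (0.0054 · g^-0.19)]^(1/0.32).
D = 73800 m.
g^-0.19 = 8.87^-0.19 = 0.6605
D / (0.0054 × 0.6605) = 73800 / (3.567 × 10^-3) = 2.069 × 10^7
E = (2.069 × 10^7)^3.125 = 7.274 × 10^22 J

E ≈ 7.27 × 10^22 J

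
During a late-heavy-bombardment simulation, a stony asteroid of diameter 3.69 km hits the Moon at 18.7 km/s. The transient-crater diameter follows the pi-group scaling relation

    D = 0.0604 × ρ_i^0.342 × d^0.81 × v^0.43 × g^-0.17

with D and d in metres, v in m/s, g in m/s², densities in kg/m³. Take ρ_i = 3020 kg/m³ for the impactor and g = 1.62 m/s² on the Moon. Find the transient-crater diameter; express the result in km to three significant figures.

In SI units: d = 3690 m, v = 18700 m/s.
ρ_i^0.342 = 3020^0.342 = 15.49
d^0.81 = 3690^0.81 = 775.0
v^0.43 = 18700^0.43 = 68.69
g^-0.17 = 1.62^-0.17 = 0.9213
D = 0.0604 × 15.49 × 775.0 × 68.69 × 0.9213 = 45886 m
   = 45.89 km

D ≈ 45.9 km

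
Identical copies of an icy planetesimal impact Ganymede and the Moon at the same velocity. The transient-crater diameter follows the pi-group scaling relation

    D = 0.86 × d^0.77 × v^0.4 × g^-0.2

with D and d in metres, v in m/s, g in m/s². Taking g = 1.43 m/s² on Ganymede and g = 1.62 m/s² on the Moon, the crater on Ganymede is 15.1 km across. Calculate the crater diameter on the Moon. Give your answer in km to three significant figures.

D ≈ 14.7 km

All impactor-dependent factors cancel in the ratio, leaving D_Moon/D_Ganymede = (g_Moon/g_Ganymede)^-0.2.
(1.62/1.43)^-0.2 = 1.133^-0.2 = 0.9753
D_Moon = 0.9753 × 15.1 km = 14.7 km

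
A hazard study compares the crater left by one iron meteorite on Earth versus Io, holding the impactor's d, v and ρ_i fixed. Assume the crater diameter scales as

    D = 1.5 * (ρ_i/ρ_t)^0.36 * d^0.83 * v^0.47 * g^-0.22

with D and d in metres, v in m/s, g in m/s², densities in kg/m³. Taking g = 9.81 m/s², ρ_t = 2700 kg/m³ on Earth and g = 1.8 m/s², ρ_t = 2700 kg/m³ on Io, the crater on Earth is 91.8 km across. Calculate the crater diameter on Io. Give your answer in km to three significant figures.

D ≈ 133 km

The impactor-only factors (d, v, ρ_i) cancel in the ratio, leaving D_Io/D_Earth = (g_Io/g_Earth)^-0.22 · (ρ_t,Earth/ρ_t,Io)^0.36.
(1.8/9.81)^-0.22 = 0.1835^-0.22 = 1.452
(2700/2700)^0.36 = 1.000^0.36 = 1.000
Ratio = 1.452 × 1.000 = 1.452
D_Io = 1.452 × 91.8 km = 133 km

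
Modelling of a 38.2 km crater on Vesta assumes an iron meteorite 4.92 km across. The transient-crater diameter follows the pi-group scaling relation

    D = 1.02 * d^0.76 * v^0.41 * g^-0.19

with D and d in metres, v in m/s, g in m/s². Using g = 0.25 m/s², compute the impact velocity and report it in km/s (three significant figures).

v ≈ 10.8 km/s

Rearranging for v: v = [D / (1.02 · 4920^0.76 · 0.25^-0.19)]^(1/0.41).
D = 38200 m.
4920^0.76 = 639.6
0.25^-0.19 = 1.301
Denominator = 1.02 × 639.6 × 1.301 = 848.8
D / 848.8 = 38200 / 848.8 = 45.00
v = 45.00^(1/0.41) = 45.00^2.439 = 10769 m/s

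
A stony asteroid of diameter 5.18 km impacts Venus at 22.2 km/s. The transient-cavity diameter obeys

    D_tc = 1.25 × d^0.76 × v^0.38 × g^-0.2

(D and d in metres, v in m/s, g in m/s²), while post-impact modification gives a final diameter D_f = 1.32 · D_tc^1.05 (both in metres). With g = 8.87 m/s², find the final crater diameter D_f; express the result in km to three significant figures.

In SI: d = 5180 m, v = 22200 m/s.
d^0.76 = 5180^0.76 = 665.1
v^0.38 = 22200^0.38 = 44.83
g^-0.2 = 8.87^-0.2 = 0.6463
D_tc = 1.25 × 665.1 × 44.83 × 0.6463 = 24090 m
D_f = 1.32 × (24090)^1.05 = 52663 m
     = 52.66 km

D_f ≈ 52.7 km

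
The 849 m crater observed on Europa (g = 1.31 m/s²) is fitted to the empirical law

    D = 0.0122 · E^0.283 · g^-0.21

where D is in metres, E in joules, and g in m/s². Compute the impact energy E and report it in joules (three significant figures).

E ≈ 1.58 × 10^17 J

Rearranging: E = [D / (0.0122 · g^-0.21)]^(1/0.283).
g^-0.21 = 1.31^-0.21 = 0.9449
D / (0.0122 × 0.9449) = 849 / (0.01153) = 7.363 × 10^4
E = (7.363 × 10^4)^3.5336 = 1.578 × 10^17 J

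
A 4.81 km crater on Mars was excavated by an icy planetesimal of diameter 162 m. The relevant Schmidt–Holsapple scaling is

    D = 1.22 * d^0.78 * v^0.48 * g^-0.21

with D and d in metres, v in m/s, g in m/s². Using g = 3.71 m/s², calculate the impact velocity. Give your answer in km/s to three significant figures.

v ≈ 14.1 km/s

Rearranging for v: v = [D / (1.22 · 162^0.78 · 3.71^-0.21)]^(1/0.48).
D = 4810 m.
162^0.78 = 52.90
3.71^-0.21 = 0.7593
Denominator = 1.22 × 52.90 × 0.7593 = 49.00
D / 49.00 = 4810 / 49.00 = 98.16
v = 98.16^(1/0.48) = 98.16^2.0833 = 14119 m/s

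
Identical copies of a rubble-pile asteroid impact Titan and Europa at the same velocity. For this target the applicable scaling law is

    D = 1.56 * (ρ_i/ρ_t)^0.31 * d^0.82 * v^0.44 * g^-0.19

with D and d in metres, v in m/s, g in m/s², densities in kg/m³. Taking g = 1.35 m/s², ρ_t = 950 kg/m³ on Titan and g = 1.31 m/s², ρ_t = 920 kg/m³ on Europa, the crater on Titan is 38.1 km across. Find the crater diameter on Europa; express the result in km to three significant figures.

D ≈ 38.7 km

The impactor-only factors (d, v, ρ_i) cancel in the ratio, leaving D_Europa/D_Titan = (g_Europa/g_Titan)^-0.19 · (ρ_t,Titan/ρ_t,Europa)^0.31.
(1.31/1.35)^-0.19 = 0.9704^-0.19 = 1.006
(950/920)^0.31 = 1.033^0.31 = 1.010
Ratio = 1.006 × 1.010 = 1.016
D_Europa = 1.016 × 38.1 km = 38.7 km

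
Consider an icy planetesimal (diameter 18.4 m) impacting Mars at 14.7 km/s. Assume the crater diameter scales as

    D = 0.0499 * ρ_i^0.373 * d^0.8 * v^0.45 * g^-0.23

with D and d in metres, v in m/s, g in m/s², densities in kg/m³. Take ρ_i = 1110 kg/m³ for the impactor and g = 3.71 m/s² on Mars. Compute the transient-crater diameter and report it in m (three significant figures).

D ≈ 389 m

In SI units: v = 14700 m/s.
ρ_i^0.373 = 1110^0.373 = 13.67
d^0.8 = 18.4^0.8 = 10.28
v^0.45 = 14700^0.45 = 75.04
g^-0.23 = 3.71^-0.23 = 0.7397
D = 0.0499 × 13.67 × 10.28 × 75.04 × 0.7397 = 389.2 m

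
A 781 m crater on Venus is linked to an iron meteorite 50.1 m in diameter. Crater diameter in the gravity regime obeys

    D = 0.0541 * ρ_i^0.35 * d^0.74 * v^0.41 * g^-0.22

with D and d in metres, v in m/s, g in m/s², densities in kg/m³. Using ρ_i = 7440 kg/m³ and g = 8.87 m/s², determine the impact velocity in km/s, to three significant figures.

v ≈ 19.1 km/s

Rearranging for v: v = [D / (0.0541 · 7440^0.35 · 50.1^0.74 · 8.87^-0.22)]^(1/0.41).
7440^0.35 = 22.65
50.1^0.74 = 18.11
8.87^-0.22 = 0.6187
Denominator = 0.0541 × 22.65 × 18.11 × 0.6187 = 13.73
D / 13.73 = 781 / 13.73 = 56.88
v = 56.88^(1/0.41) = 56.88^2.439 = 19070 m/s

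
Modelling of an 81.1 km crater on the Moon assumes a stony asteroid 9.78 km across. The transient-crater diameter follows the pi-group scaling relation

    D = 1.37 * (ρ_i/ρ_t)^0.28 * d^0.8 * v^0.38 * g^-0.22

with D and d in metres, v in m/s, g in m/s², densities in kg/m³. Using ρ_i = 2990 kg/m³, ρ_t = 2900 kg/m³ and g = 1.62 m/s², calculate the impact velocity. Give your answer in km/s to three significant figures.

v ≈ 18.6 km/s

Rearranging for v: v = [D / (1.37 · (2990/2900)^0.28 · 9780^0.8 · 1.62^-0.22)]^(1/0.38).
D = 81100 m.
(2990/2900)^0.28 = 1.009
9780^0.8 = 1557
1.62^-0.22 = 0.8993
Denominator = 1.37 × 1.009 × 1557 × 0.8993 = 1936
D / 1936 = 81100 / 1936 = 41.89
v = 41.89^(1/0.38) = 41.89^2.6316 = 18567 m/s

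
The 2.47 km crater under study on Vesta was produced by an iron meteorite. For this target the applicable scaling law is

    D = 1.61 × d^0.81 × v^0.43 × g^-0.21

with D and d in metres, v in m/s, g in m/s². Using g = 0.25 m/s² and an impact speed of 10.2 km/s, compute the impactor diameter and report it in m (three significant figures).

Rearranging for d: d = [D / (1.61 · 10200^0.43 · 0.25^-0.21)]^(1/0.81).
D = 2470 m.
10200^0.43 = 52.93
0.25^-0.21 = 1.338
Denominator = 1.61 × 52.93 × 1.338 = 114.0
D / 114.0 = 2470 / 114.0 = 21.67
d = 21.67^(1/0.81) = 21.67^1.2346 = 44.59 m

d ≈ 44.6 m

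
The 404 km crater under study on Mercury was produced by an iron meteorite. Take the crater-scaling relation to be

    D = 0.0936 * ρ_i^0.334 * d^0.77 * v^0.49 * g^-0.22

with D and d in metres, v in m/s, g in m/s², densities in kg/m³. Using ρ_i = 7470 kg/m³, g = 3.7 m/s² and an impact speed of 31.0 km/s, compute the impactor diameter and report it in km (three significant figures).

Rearranging for d: d = [D / (0.0936 · 7470^0.334 · 31000^0.49 · 3.7^-0.22)]^(1/0.77).
D = 404000 m.
7470^0.334 = 19.66
31000^0.49 = 158.8
3.7^-0.22 = 0.7499
Denominator = 0.0936 × 19.66 × 158.8 × 0.7499 = 219.1
D / 219.1 = 404000 / 219.1 = 1844
d = 1844^(1/0.77) = 1844^1.2987 = 17428 m

d ≈ 17.4 km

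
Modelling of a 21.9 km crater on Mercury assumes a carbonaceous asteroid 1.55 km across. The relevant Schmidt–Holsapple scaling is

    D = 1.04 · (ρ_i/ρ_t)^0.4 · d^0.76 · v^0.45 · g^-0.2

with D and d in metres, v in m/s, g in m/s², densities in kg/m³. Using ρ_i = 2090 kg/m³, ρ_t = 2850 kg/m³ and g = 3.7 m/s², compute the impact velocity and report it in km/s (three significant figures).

v ≈ 39.1 km/s

Rearranging for v: v = [D / (1.04 · (2090/2850)^0.4 · 1550^0.76 · 3.7^-0.2)]^(1/0.45).
D = 21900 m.
(2090/2850)^0.4 = 0.8833
1550^0.76 = 265.9
3.7^-0.2 = 0.7698
Denominator = 1.04 × 0.8833 × 265.9 × 0.7698 = 188.0
D / 188.0 = 21900 / 188.0 = 116.5
v = 116.5^(1/0.45) = 116.5^2.2222 = 39065 m/s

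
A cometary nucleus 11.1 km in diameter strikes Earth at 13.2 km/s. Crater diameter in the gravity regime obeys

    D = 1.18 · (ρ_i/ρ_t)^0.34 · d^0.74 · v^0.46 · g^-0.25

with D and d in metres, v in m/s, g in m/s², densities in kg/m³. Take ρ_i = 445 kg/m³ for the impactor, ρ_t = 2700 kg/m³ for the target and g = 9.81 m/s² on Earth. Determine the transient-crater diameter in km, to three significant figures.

In SI units: d = 11100 m, v = 13200 m/s.
(ρ_i/ρ_t)^0.34 = (445/2700)^0.34 = 0.5417
d^0.74 = 11100^0.74 = 985.2
v^0.46 = 13200^0.46 = 78.61
g^-0.25 = 9.81^-0.25 = 0.5650
D = 1.18 × 0.5417 × 985.2 × 78.61 × 0.5650 = 27970 m
   = 27.97 km

D ≈ 28.0 km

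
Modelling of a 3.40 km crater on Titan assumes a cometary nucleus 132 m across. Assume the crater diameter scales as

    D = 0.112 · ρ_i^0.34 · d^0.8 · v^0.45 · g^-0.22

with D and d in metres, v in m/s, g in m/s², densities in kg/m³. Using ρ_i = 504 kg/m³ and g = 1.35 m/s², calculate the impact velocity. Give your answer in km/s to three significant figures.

v ≈ 16.3 km/s

Rearranging for v: v = [D / (0.112 · 504^0.34 · 132^0.8 · 1.35^-0.22)]^(1/0.45).
D = 3400 m.
504^0.34 = 8.295
132^0.8 = 49.71
1.35^-0.22 = 0.9361
Denominator = 0.112 × 8.295 × 49.71 × 0.9361 = 43.23
D / 43.23 = 3400 / 43.23 = 78.65
v = 78.65^(1/0.45) = 78.65^2.2222 = 16316 m/s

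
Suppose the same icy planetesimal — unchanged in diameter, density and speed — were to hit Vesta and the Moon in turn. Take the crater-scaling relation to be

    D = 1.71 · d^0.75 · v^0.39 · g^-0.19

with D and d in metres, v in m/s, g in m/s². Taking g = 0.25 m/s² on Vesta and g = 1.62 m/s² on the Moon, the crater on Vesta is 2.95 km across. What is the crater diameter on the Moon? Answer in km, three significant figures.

D ≈ 2.07 km

All impactor-dependent factors cancel in the ratio, leaving D_Moon/D_Vesta = (g_Moon/g_Vesta)^-0.19.
(1.62/0.25)^-0.19 = 6.480^-0.19 = 0.7011
D_Moon = 0.7011 × 2.95 km = 2.07 km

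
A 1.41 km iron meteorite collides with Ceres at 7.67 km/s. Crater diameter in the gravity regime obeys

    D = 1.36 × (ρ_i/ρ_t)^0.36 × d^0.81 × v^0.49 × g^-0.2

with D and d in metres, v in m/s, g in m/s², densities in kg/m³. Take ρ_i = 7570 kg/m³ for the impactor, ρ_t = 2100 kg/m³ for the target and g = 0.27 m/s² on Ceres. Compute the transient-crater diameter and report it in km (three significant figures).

In SI units: d = 1410 m, v = 7670 m/s.
(ρ_i/ρ_t)^0.36 = (7570/2100)^0.36 = 1.587
d^0.81 = 1410^0.81 = 355.5
v^0.49 = 7670^0.49 = 80.08
g^-0.2 = 0.27^-0.2 = 1.299
D = 1.36 × 1.587 × 355.5 × 80.08 × 1.299 = 79816 m
   = 79.82 km

D ≈ 79.8 km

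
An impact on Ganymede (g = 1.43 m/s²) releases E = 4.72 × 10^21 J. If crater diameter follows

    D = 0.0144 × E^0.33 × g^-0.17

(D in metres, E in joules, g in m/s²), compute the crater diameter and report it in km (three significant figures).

D ≈ 192 km

E^0.33 = (4.72 × 10^21)^0.33 = 1.420 × 10^7
g^-0.17 = 1.43^-0.17 = 0.9410
D = 0.0144 × 1.420 × 10^7 × 0.9410 = 1.924 × 10^5 m
   = 192.4 km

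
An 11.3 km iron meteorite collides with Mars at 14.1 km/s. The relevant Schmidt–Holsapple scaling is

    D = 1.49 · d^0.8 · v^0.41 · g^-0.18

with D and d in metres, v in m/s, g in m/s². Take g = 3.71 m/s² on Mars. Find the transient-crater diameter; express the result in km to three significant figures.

In SI units: d = 11300 m, v = 14100 m/s.
d^0.8 = 11300^0.8 = 1748
v^0.41 = 14100^0.41 = 50.26
g^-0.18 = 3.71^-0.18 = 0.7898
D = 1.49 × 1748 × 50.26 × 0.7898 = 1.034 × 10^5 m
   = 103.4 km

D ≈ 103 km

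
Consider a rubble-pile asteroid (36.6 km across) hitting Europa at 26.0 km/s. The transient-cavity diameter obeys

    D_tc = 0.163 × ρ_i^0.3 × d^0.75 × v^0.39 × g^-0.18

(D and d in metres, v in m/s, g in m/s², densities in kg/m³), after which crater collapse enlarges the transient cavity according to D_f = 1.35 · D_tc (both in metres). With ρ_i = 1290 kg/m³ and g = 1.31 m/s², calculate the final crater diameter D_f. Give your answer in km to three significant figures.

D_f ≈ 251 km

In SI: d = 36600 m, v = 26000 m/s.
ρ_i^0.3 = 1290^0.3 = 8.574
d^0.75 = 36600^0.75 = 2646
v^0.39 = 26000^0.39 = 52.70
g^-0.18 = 1.31^-0.18 = 0.9526
D_tc = 0.163 × 8.574 × 2646 × 52.70 × 0.9526 = 1.856 × 10^5 m
D_f = 1.35 × 1.856 × 10^5 = 2.506 × 10^5 m
     = 250.6 km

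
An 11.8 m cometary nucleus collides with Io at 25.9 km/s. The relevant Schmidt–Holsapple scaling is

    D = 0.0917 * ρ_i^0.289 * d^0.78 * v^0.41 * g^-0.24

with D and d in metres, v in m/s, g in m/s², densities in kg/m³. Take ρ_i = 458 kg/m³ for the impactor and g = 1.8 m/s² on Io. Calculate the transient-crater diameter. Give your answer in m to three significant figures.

D ≈ 207 m

In SI units: v = 25900 m/s.
ρ_i^0.289 = 458^0.289 = 5.875
d^0.78 = 11.8^0.78 = 6.856
v^0.41 = 25900^0.41 = 64.48
g^-0.24 = 1.8^-0.24 = 0.8684
D = 0.0917 × 5.875 × 6.856 × 64.48 × 0.8684 = 206.8 m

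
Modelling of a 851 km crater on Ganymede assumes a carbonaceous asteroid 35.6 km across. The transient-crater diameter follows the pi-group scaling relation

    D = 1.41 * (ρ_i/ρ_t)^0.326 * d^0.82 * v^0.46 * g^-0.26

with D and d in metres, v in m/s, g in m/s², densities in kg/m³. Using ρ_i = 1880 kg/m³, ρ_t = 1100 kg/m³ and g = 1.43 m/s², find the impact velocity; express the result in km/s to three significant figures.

v ≈ 23.8 km/s

Rearranging for v: v = [D / (1.41 · (1880/1100)^0.326 · 35600^0.82 · 1.43^-0.26)]^(1/0.46).
D = 851000 m.
(1880/1100)^0.326 = 1.191
35600^0.82 = 5397
1.43^-0.26 = 0.9112
Denominator = 1.41 × 1.191 × 5397 × 0.9112 = 8258
D / 8258 = 851000 / 8258 = 103.1
v = 103.1^(1/0.46) = 103.1^2.1739 = 23803 m/s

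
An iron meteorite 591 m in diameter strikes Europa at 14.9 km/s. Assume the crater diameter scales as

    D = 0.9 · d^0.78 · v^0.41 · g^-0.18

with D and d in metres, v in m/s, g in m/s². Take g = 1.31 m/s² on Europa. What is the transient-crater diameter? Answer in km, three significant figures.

In SI units: v = 14900 m/s.
d^0.78 = 591^0.78 = 145.2
v^0.41 = 14900^0.41 = 51.41
g^-0.18 = 1.31^-0.18 = 0.9526
D = 0.9 × 145.2 × 51.41 × 0.9526 = 6400 m
   = 6.400 km

D ≈ 6.40 km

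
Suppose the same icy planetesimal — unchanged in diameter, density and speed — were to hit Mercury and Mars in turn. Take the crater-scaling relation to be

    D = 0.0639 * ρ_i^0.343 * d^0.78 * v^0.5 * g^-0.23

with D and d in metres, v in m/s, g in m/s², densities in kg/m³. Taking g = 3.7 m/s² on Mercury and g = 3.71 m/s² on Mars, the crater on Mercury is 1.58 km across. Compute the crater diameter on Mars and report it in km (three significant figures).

D ≈ 1.58 km

All impactor-dependent factors cancel in the ratio, leaving D_Mars/D_Mercury = (g_Mars/g_Mercury)^-0.23.
(3.71/3.7)^-0.23 = 1.003^-0.23 = 0.9993
D_Mars = 0.9993 × 1.58 km = 1.58 km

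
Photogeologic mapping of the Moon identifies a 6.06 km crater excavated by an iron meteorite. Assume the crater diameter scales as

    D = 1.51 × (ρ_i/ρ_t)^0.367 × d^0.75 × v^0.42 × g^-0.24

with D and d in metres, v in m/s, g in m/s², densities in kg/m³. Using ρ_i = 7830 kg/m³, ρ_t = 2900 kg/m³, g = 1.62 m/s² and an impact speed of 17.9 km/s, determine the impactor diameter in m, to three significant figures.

Rearranging for d: d = [D / (1.51 · (7830/2900)^0.367 · 17900^0.42 · 1.62^-0.24)]^(1/0.75).
D = 6060 m.
(7830/2900)^0.367 = 1.440
17900^0.42 = 61.12
1.62^-0.24 = 0.8907
Denominator = 1.51 × 1.440 × 61.12 × 0.8907 = 118.4
D / 118.4 = 6060 / 118.4 = 51.18
d = 51.18^(1/0.75) = 51.18^1.3333 = 190.0 m

d ≈ 190 m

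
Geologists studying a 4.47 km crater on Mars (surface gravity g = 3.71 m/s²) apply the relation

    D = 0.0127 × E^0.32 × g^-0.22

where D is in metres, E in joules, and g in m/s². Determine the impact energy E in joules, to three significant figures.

E ≈ 5.30 × 10^17 J

Rearranging: E = [D / (0.0127 · g^-0.22)]^(1/0.32).
D = 4470 m.
g^-0.22 = 3.71^-0.22 = 0.7494
D / (0.0127 × 0.7494) = 4470 / (9.517 × 10^-3) = 4.697 × 10^5
E = (4.697 × 10^5)^3.125 = 5.302 × 10^17 J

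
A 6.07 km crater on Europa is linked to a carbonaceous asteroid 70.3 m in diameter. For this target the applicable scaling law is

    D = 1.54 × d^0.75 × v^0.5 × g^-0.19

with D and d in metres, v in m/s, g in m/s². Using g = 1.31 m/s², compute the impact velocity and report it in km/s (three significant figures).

v ≈ 29.2 km/s

Rearranging for v: v = [D / (1.54 · 70.3^0.75 · 1.31^-0.19)]^(1/0.5).
D = 6070 m.
70.3^0.75 = 24.28
1.31^-0.19 = 0.9500
Denominator = 1.54 × 24.28 × 0.9500 = 35.52
D / 35.52 = 6070 / 35.52 = 170.9
v = 170.9^(1/0.5) = 170.9^2 = 29207 m/s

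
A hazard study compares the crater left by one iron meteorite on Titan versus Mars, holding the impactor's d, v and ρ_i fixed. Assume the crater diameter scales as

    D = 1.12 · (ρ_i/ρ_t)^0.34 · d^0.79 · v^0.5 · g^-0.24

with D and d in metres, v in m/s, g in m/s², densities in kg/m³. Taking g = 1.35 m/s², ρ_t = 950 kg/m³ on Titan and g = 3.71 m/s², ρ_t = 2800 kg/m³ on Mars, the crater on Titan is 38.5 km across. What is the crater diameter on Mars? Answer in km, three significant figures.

D ≈ 20.9 km

The impactor-only factors (d, v, ρ_i) cancel in the ratio, leaving D_Mars/D_Titan = (g_Mars/g_Titan)^-0.24 · (ρ_t,Titan/ρ_t,Mars)^0.34.
(3.71/1.35)^-0.24 = 2.748^-0.24 = 0.7846
(950/2800)^0.34 = 0.3393^0.34 = 0.6925
Ratio = 0.7846 × 0.6925 = 0.5433
D_Mars = 0.5433 × 38.5 km = 20.9 km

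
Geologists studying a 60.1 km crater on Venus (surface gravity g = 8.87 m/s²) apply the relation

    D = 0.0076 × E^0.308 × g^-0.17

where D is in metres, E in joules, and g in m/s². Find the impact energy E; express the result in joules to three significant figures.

E ≈ 8.31 × 10^22 J

Rearranging: E = [D / (0.0076 · g^-0.17)]^(1/0.308).
D = 60100 m.
g^-0.17 = 8.87^-0.17 = 0.6900
D / (0.0076 × 0.6900) = 60100 / (5.244 × 10^-3) = 1.146 × 10^7
E = (1.146 × 10^7)^3.2468 = 8.313 × 10^22 J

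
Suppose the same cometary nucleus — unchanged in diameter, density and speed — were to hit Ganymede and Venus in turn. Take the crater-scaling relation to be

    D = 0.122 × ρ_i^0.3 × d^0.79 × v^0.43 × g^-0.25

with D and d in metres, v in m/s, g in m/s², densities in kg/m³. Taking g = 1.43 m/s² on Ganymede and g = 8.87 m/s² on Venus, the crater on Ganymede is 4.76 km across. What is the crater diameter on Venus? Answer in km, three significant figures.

All impactor-dependent factors cancel in the ratio, leaving D_Venus/D_Ganymede = (g_Venus/g_Ganymede)^-0.25.
(8.87/1.43)^-0.25 = 6.203^-0.25 = 0.6337
D_Venus = 0.6337 × 4.76 km = 3.02 km

D ≈ 3.02 km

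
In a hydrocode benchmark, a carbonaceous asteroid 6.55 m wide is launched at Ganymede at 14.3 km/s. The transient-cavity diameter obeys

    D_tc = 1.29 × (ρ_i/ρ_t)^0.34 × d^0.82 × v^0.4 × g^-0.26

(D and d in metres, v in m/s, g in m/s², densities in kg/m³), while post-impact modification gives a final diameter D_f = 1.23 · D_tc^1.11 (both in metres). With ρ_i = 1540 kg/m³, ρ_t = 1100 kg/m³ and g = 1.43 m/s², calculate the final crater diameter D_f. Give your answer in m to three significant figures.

v = 14300 m/s.
(ρ_i/ρ_t)^0.34 = (1540/1100)^0.34 = 1.121
d^0.82 = 6.55^0.82 = 4.670
v^0.4 = 14300^0.4 = 45.93
g^-0.26 = 1.43^-0.26 = 0.9112
D_tc = 1.29 × 1.121 × 4.670 × 45.93 × 0.9112 = 282.6 m
D_f = 1.23 × (282.6)^1.11 = 646.7 m

D_f ≈ 647 m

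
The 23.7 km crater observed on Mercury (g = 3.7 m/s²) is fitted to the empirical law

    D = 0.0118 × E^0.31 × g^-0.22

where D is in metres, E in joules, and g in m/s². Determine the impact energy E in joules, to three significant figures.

E ≈ 5.43 × 10^20 J

Rearranging: E = [D / (0.0118 · g^-0.22)]^(1/0.31).
D = 23700 m.
g^-0.22 = 3.7^-0.22 = 0.7499
D / (0.0118 × 0.7499) = 23700 / (8.849 × 10^-3) = 2.678 × 10^6
E = (2.678 × 10^6)^3.2258 = 5.430 × 10^20 J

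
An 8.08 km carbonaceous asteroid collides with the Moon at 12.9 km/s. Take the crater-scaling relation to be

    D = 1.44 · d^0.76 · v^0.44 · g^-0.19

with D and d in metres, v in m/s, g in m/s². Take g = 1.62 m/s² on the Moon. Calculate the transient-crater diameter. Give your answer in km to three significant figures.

In SI units: d = 8080 m, v = 12900 m/s.
d^0.76 = 8080^0.76 = 932.5
v^0.44 = 12900^0.44 = 64.37
g^-0.19 = 1.62^-0.19 = 0.9124
D = 1.44 × 932.5 × 64.37 × 0.9124 = 78864 m
   = 78.86 km

D ≈ 78.9 km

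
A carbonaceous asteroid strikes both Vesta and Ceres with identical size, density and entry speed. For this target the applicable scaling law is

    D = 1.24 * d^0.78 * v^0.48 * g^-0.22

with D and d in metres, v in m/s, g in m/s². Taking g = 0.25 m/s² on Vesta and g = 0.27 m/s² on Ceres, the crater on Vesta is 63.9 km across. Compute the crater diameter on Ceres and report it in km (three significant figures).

D ≈ 62.8 km

All impactor-dependent factors cancel in the ratio, leaving D_Ceres/D_Vesta = (g_Ceres/g_Vesta)^-0.22.
(0.27/0.25)^-0.22 = 1.080^-0.22 = 0.9832
D_Ceres = 0.9832 × 63.9 km = 62.8 km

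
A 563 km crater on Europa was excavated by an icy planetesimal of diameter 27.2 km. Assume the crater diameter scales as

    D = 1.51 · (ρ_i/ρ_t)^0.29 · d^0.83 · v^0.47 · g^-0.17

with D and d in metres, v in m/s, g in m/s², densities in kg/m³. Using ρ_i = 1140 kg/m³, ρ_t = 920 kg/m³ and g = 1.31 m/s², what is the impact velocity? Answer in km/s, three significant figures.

Rearranging for v: v = [D / (1.51 · (1140/920)^0.29 · 27200^0.83 · 1.31^-0.17)]^(1/0.47).
D = 563000 m.
(1140/920)^0.29 = 1.064
27200^0.83 = 4794
1.31^-0.17 = 0.9551
Denominator = 1.51 × 1.064 × 4794 × 0.9551 = 7356
D / 7356 = 563000 / 7356 = 76.54
v = 76.54^(1/0.47) = 76.54^2.1277 = 10194 m/s

v ≈ 10.2 km/s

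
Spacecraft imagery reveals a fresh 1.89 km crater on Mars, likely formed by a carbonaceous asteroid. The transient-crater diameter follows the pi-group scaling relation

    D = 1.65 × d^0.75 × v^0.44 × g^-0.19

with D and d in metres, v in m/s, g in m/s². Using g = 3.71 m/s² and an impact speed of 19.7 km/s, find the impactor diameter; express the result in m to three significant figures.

d ≈ 50.5 m

Rearranging for d: d = [D / (1.65 · 19700^0.44 · 3.71^-0.19)]^(1/0.75).
D = 1890 m.
19700^0.44 = 77.55
3.71^-0.19 = 0.7795
Denominator = 1.65 × 77.55 × 0.7795 = 99.74
D / 99.74 = 1890 / 99.74 = 18.95
d = 18.95^(1/0.75) = 18.95^1.3333 = 50.52 m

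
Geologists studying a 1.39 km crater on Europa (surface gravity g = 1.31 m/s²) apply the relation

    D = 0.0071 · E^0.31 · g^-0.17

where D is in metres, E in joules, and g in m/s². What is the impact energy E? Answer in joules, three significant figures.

E ≈ 1.36 × 10^17 J

Rearranging: E = [D / (0.0071 · g^-0.17)]^(1/0.31).
D = 1390 m.
g^-0.17 = 1.31^-0.17 = 0.9551
D / (0.0071 × 0.9551) = 1390 / (6.781 × 10^-3) = 2.050 × 10^5
E = (2.050 × 10^5)^3.2258 = 1.364 × 10^17 J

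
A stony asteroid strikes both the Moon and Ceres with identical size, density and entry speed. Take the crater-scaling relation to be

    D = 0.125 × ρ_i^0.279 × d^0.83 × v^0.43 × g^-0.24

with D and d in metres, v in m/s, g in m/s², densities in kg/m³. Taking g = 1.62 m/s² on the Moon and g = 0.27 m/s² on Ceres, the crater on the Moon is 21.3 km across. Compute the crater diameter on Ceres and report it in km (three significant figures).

All impactor-dependent factors cancel in the ratio, leaving D_Ceres/D_Moon = (g_Ceres/g_Moon)^-0.24.
(0.27/1.62)^-0.24 = 0.1667^-0.24 = 1.537
D_Ceres = 1.537 × 21.3 km = 32.7 km

D ≈ 32.7 km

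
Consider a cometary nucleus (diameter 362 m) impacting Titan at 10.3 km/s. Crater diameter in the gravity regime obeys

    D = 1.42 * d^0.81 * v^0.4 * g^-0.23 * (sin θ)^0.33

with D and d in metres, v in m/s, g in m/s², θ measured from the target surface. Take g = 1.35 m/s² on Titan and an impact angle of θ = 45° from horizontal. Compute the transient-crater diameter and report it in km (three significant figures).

In SI units: v = 10300 m/s.
d^0.81 = 362^0.81 = 118.2
v^0.4 = 10300^0.4 = 40.28
g^-0.23 = 1.35^-0.23 = 0.9333
(sin 45°)^0.33 = 0.7071^0.33 = 0.8919
D = 1.42 × 118.2 × 40.28 × 0.9333 × 0.8919 = 5628 m
   = 5.628 km

D ≈ 5.63 km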